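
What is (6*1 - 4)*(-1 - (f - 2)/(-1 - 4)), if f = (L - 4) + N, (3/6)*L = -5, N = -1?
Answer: -44/5 ≈ -8.8000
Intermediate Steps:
L = -10 (L = 2*(-5) = -10)
f = -15 (f = (-10 - 4) - 1 = -14 - 1 = -15)
(6*1 - 4)*(-1 - (f - 2)/(-1 - 4)) = (6*1 - 4)*(-1 - (-15 - 2)/(-1 - 4)) = (6 - 4)*(-1 - (-17)/(-5)) = 2*(-1 - (-17)*(-1)/5) = 2*(-1 - 1*17/5) = 2*(-1 - 17/5) = 2*(-22/5) = -44/5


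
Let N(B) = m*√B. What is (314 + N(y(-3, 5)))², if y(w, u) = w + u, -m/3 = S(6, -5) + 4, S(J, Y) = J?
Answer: 100396 - 18840*√2 ≈ 73752.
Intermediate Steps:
m = -30 (m = -3*(6 + 4) = -3*10 = -30)
y(w, u) = u + w
N(B) = -30*√B
(314 + N(y(-3, 5)))² = (314 - 30*√(5 - 3))² = (314 - 30*√2)²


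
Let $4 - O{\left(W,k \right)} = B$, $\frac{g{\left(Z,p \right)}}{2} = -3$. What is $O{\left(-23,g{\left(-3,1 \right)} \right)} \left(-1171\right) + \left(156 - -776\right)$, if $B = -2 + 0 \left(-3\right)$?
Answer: $-6094$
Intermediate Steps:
$g{\left(Z,p \right)} = -6$ ($g{\left(Z,p \right)} = 2 \left(-3\right) = -6$)
$B = -2$ ($B = -2 + 0 = -2$)
$O{\left(W,k \right)} = 6$ ($O{\left(W,k \right)} = 4 - -2 = 4 + 2 = 6$)
$O{\left(-23,g{\left(-3,1 \right)} \right)} \left(-1171\right) + \left(156 - -776\right) = 6 \left(-1171\right) + \left(156 - -776\right) = -7026 + \left(156 + 776\right) = -7026 + 932 = -6094$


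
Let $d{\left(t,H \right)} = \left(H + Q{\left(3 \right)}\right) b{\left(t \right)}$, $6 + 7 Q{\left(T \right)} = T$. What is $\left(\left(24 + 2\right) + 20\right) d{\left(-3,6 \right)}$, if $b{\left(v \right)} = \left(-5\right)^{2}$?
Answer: $\frac{44850}{7} \approx 6407.1$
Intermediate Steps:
$Q{\left(T \right)} = - \frac{6}{7} + \frac{T}{7}$
$b{\left(v \right)} = 25$
$d{\left(t,H \right)} = - \frac{75}{7} + 25 H$ ($d{\left(t,H \right)} = \left(H + \left(- \frac{6}{7} + \frac{1}{7} \cdot 3\right)\right) 25 = \left(H + \left(- \frac{6}{7} + \frac{3}{7}\right)\right) 25 = \left(H - \frac{3}{7}\right) 25 = \left(- \frac{3}{7} + H\right) 25 = - \frac{75}{7} + 25 H$)
$\left(\left(24 + 2\right) + 20\right) d{\left(-3,6 \right)} = \left(\left(24 + 2\right) + 20\right) \left(- \frac{75}{7} + 25 \cdot 6\right) = \left(26 + 20\right) \left(- \frac{75}{7} + 150\right) = 46 \cdot \frac{975}{7} = \frac{44850}{7}$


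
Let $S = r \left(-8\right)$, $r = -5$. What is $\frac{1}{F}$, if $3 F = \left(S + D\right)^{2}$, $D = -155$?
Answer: $\frac{3}{13225} \approx 0.00022684$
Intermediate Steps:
$S = 40$ ($S = \left(-5\right) \left(-8\right) = 40$)
$F = \frac{13225}{3}$ ($F = \frac{\left(40 - 155\right)^{2}}{3} = \frac{\left(-115\right)^{2}}{3} = \frac{1}{3} \cdot 13225 = \frac{13225}{3} \approx 4408.3$)
$\frac{1}{F} = \frac{1}{\frac{13225}{3}} = \frac{3}{13225}$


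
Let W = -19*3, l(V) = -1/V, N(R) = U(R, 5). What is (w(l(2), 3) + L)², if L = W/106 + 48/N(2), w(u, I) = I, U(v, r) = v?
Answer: 7868025/11236 ≈ 700.25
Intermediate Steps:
N(R) = R
W = -57
L = 2487/106 (L = -57/106 + 48/2 = -57*1/106 + 48*(½) = -57/106 + 24 = 2487/106 ≈ 23.462)
(w(l(2), 3) + L)² = (3 + 2487/106)² = (2805/106)² = 7868025/11236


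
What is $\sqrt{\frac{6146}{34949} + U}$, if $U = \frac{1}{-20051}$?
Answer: $\frac{\sqrt{86332874310914303}}{700762399} \approx 0.41929$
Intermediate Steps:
$U = - \frac{1}{20051} \approx -4.9873 \cdot 10^{-5}$
$\sqrt{\frac{6146}{34949} + U} = \sqrt{\frac{6146}{34949} - \frac{1}{20051}} = \sqrt{\frac{123198497}{700762399}} = \frac{\sqrt{86332874310914303}}{700762399}$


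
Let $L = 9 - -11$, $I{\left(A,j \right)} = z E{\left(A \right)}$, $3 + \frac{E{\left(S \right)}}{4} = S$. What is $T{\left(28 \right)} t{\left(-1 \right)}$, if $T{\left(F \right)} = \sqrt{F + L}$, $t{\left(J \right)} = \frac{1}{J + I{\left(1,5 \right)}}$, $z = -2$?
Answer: $\frac{4 \sqrt{3}}{15} \approx 0.46188$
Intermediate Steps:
$E{\left(S \right)} = -12 + 4 S$
$I{\left(A,j \right)} = 24 - 8 A$ ($I{\left(A,j \right)} = - 2 \left(-12 + 4 A\right) = 24 - 8 A$)
$t{\left(J \right)} = \frac{1}{16 + J}$ ($t{\left(J \right)} = \frac{1}{J + \left(24 - 8\right)} = \frac{1}{J + 16} = \frac{1}{16 + J}$)
$L = 20$ ($L = 9 + 11 = 20$)
$T{\left(F \right)} = \sqrt{20 + F}$ ($T{\left(F \right)} = \sqrt{F + 20} = \sqrt{20 + F}$)
$T{\left(28 \right)} t{\left(-1 \right)} = \frac{\sqrt{20 + 28}}{16 - 1} = \frac{\sqrt{48}}{15} = 4 \sqrt{3} \cdot \frac{1}{15} = \frac{4 \sqrt{3}}{15}$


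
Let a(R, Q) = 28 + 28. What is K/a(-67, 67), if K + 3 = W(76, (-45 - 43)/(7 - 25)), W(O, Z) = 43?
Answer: 5/7 ≈ 0.71429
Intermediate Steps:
a(R, Q) = 56
K = 40 (K = -3 + 43 = 40)
K/a(-67, 67) = 40/56 = 40*(1/56) = 5/7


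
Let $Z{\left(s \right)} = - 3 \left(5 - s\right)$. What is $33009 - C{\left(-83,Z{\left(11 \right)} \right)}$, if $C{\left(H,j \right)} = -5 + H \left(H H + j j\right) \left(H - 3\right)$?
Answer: $-51453380$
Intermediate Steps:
$Z{\left(s \right)} = -15 + 3 s$
$C{\left(H,j \right)} = -5 + H \left(-3 + H\right) \left(H^{2} + j^{2}\right)$ ($C{\left(H,j \right)} = -5 + H \left(H^{2} + j^{2}\right) \left(-3 + H\right) = -5 + H \left(-3 + H\right) \left(H^{2} + j^{2}\right)$)
$33009 - C{\left(-83,Z{\left(11 \right)} \right)} = 33009 - \left(-5 + \left(-83\right)^{4} - 3 \left(-83\right)^{3} + \left(-83\right)^{2} \left(-15 + 3 \cdot 11\right)^{2} - - 249 \left(-15 + 3 \cdot 11\right)^{2}\right) = 33009 - \left(-5 + 47458321 - -1715361 + 6889 \left(-15 + 33\right)^{2} - - 249 \left(-15 + 33\right)^{2}\right) = 33009 - \left(-5 + 47458321 + 1715361 + 6889 \cdot 18^{2} - - 249 \cdot 18^{2}\right) = 33009 - \left(-5 + 47458321 + 1715361 + 6889 \cdot 324 - \left(-249\right) 324\right) = 33009 - \left(-5 + 47458321 + 1715361 + 2232036 + 80676\right) = 33009 - 51486389 = -51453380$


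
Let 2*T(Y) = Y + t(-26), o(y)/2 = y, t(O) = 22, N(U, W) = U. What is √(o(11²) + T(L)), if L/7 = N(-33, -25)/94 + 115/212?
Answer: √25184672606/9964 ≈ 15.927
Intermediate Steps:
o(y) = 2*y
L = 13349/9964 (L = 7*(-33/94 + 115/212) = 7*(1907/9964) = 13349/9964 ≈ 1.3397)
T(Y) = 11 + Y/2 (T(Y) = (Y + 22)/2 = (22 + Y)/2 = 11 + Y/2)
√(o(11²) + T(L)) = √(2*11² + (11 + (½)*(13349/9964))) = √(2*121 + (11 + 13349/19928)) = √(242 + 232557/19928) = √(5055133/19928) = √25184672606/9964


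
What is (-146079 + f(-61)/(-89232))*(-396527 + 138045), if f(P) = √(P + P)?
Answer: 37758792078 + 129241*I*√122/44616 ≈ 3.7759e+10 + 31.996*I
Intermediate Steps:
f(P) = √2*√P (f(P) = √(2*P) = √2*√P)
(-146079 + f(-61)/(-89232))*(-396527 + 138045) = (-146079 + (√2*√(-61))/(-89232))*(-396527 + 138045) = (-146079 + (√2*(I*√61))*(-1/89232))*(-258482) = (-146079 + (I*√122)*(-1/89232))*(-258482) = (-146079 - I*√122/89232)*(-258482) = 37758792078 + 129241*I*√122/44616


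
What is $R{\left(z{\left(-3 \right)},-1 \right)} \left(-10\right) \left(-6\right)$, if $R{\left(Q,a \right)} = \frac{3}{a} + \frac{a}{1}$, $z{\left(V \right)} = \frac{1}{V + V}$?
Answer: $-240$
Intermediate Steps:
$z{\left(V \right)} = \frac{1}{2 V}$
$R{\left(Q,a \right)} = a + \frac{3}{a}$ ($R{\left(Q,a \right)} = \frac{3}{a} + a 1 = \frac{3}{a} + a = a + \frac{3}{a}$)
$R{\left(z{\left(-3 \right)},-1 \right)} \left(-10\right) \left(-6\right) = \left(-1 + \frac{3}{-1}\right) \left(-10\right) \left(-6\right) = \left(-1 + 3 \left(-1\right)\right) \left(-10\right) \left(-6\right) = \left(-1 - 3\right) \left(-10\right) \left(-6\right) = \left(-4\right) \left(-10\right) \left(-6\right) = 40 \left(-6\right) = -240$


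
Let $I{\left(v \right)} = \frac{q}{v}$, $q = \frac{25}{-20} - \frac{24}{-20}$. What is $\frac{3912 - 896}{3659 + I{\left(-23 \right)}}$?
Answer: $\frac{1387360}{1683141} \approx 0.82427$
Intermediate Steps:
$q = - \frac{1}{20}$ ($q = 25 \left(- \frac{1}{20}\right) - - \frac{6}{5} = - \frac{5}{4} + \frac{6}{5} = - \frac{1}{20} \approx -0.05$)
$I{\left(v \right)} = - \frac{1}{20 v}$
$\frac{3912 - 896}{3659 + I{\left(-23 \right)}} = \frac{3912 - 896}{3659 - \frac{1}{20 \left(-23\right)}} = \frac{3016}{3659 - - \frac{1}{460}} = \frac{3016}{3659 + \frac{1}{460}} = \frac{3016}{\frac{1683141}{460}} = 3016 \cdot \frac{460}{1683141} = \frac{1387360}{1683141}$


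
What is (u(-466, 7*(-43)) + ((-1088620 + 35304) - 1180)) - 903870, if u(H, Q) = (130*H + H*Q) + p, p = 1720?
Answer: -1876960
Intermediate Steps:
u(H, Q) = 1720 + 130*H + H*Q (u(H, Q) = (130*H + H*Q) + 1720 = 1720 + 130*H + H*Q)
(u(-466, 7*(-43)) + ((-1088620 + 35304) - 1180)) - 903870 = ((1720 + 130*(-466) - 3262*(-43)) + ((-1088620 + 35304) - 1180)) - 903870 = ((1720 - 60580 - 466*(-301)) + (-1053316 - 1180)) - 903870 = ((1720 - 60580 + 140266) - 1054496) - 903870 = (81406 - 1054496) - 903870 = -973090 - 903870 = -1876960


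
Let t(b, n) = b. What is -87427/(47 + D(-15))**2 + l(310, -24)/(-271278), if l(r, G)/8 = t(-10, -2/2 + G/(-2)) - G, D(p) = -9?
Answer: -1694084531/27980388 ≈ -60.545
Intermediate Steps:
l(r, G) = -80 - 8*G (l(r, G) = 8*(-10 - G) = -80 - 8*G)
-87427/(47 + D(-15))**2 + l(310, -24)/(-271278) = -87427/(47 - 9)**2 + (-80 - 8*(-24))/(-271278) = -87427/(38**2) + (-80 + 192)*(-1/271278) = -87427/1444 + 112*(-1/271278) = -87427*1/1444 - 8/19377 = -87427/1444 - 8/19377 = -1694084531/27980388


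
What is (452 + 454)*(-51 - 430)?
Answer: -435786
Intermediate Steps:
(452 + 454)*(-51 - 430) = 906*(-481) = -435786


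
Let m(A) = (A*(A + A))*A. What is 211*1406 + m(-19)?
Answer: 282948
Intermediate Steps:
m(A) = 2*A³ (m(A) = (A*(2*A))*A = (2*A²)*A = 2*A³)
211*1406 + m(-19) = 211*1406 + 2*(-19)³ = 296666 + 2*(-6859) = 296666 - 13718 = 282948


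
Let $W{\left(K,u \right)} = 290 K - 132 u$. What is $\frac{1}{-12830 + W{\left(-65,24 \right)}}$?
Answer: $- \frac{1}{34848} \approx -2.8696 \cdot 10^{-5}$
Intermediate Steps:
$W{\left(K,u \right)} = - 132 u + 290 K$
$\frac{1}{-12830 + W{\left(-65,24 \right)}} = \frac{1}{-12830 + \left(\left(-132\right) 24 + 290 \left(-65\right)\right)} = \frac{1}{-12830 - 22018} = \frac{1}{-34848} = - \frac{1}{34848}$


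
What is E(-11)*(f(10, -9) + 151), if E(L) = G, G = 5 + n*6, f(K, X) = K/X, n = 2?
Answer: 22933/9 ≈ 2548.1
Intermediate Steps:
G = 17 (G = 5 + 2*6 = 5 + 12 = 17)
E(L) = 17
E(-11)*(f(10, -9) + 151) = 17*(10/(-9) + 151) = 17*(10*(-⅑) + 151) = 17*(-10/9 + 151) = 17*(1349/9) = 22933/9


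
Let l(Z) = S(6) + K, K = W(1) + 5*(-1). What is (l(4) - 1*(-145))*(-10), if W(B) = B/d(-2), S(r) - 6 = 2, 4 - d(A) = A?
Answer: -4445/3 ≈ -1481.7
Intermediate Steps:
d(A) = 4 - A
S(r) = 8 (S(r) = 6 + 2 = 8)
W(B) = B/6 (W(B) = B/(4 - 1*(-2)) = B/(4 + 2) = B/6)
K = -29/6 (K = (⅙)*1 + 5*(-1) = ⅙ - 5 = -29/6 ≈ -4.8333)
l(Z) = 19/6 (l(Z) = 8 - 29/6 = 19/6)
(l(4) - 1*(-145))*(-10) = (19/6 - 1*(-145))*(-10) = (19/6 + 145)*(-10) = (889/6)*(-10) = -4445/3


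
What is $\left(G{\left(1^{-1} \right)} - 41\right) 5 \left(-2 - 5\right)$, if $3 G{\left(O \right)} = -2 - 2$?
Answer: $\frac{4445}{3} \approx 1481.7$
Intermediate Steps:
$G{\left(O \right)} = - \frac{4}{3}$ ($G{\left(O \right)} = \frac{-2 - 2}{3} = \frac{1}{3} \left(-4\right) = - \frac{4}{3}$)
$\left(G{\left(1^{-1} \right)} - 41\right) 5 \left(-2 - 5\right) = \left(- \frac{4}{3} - 41\right) 5 \left(-2 - 5\right) = - \frac{127 \cdot 5 \left(-7\right)}{3} = \left(- \frac{127}{3}\right) \left(-35\right) = \frac{4445}{3}$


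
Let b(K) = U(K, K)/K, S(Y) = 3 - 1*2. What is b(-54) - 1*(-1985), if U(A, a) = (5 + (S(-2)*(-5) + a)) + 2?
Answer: 53621/27 ≈ 1986.0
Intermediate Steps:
S(Y) = 1 (S(Y) = 3 - 2 = 1)
U(A, a) = 2 + a (U(A, a) = (5 + (1*(-5) + a)) + 2 = (5 + (-5 + a)) + 2 = a + 2 = 2 + a)
b(K) = (2 + K)/K
b(-54) - 1*(-1985) = (2 - 54)/(-54) - 1*(-1985) = -1/54*(-52) + 1985 = 26/27 + 1985 = 53621/27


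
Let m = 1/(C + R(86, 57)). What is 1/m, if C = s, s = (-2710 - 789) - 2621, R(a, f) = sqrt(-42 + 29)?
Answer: -6120 + I*sqrt(13) ≈ -6120.0 + 3.6056*I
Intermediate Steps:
R(a, f) = I*sqrt(13) (R(a, f) = sqrt(-13) = I*sqrt(13))
s = -6120 (s = -3499 - 2621 = -6120)
C = -6120
m = 1/(-6120 + I*sqrt(13)) ≈ -0.0001634 - 9.63e-8*I
1/m = 1/(-6120/37454413 - I*sqrt(13)/37454413)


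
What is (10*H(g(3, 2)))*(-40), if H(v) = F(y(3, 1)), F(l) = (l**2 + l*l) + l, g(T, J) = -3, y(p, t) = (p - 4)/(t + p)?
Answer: 50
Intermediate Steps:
y(p, t) = (-4 + p)/(p + t)
F(l) = l + 2*l**2 (F(l) = (l**2 + l**2) + l = 2*l**2 + l = l + 2*l**2)
H(v) = -1/8 (H(v) = ((-4 + 3)/(3 + 1))*(1 + 2*((-4 + 3)/(3 + 1))) = (-1/4)*(1 + 2*(-1/4)) = ((1/4)*(-1))*(1 + 2*((1/4)*(-1))) = -(1 + 2*(-1/4))/4 = -(1 - 1/2)/4 = -1/4*1/2 = -1/8)
(10*H(g(3, 2)))*(-40) = (10*(-1/8))*(-40) = -5/4*(-40) = 50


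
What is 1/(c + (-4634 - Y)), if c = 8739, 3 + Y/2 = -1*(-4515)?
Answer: -1/4919 ≈ -0.00020329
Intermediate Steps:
Y = 9024 (Y = -6 + 2*(-1*(-4515)) = -6 + 2*4515 = -6 + 9030 = 9024)
1/(c + (-4634 - Y)) = 1/(8739 + (-4634 - 1*9024)) = 1/(8739 + (-4634 - 9024)) = 1/(8739 - 13658) = 1/(-4919) = -1/4919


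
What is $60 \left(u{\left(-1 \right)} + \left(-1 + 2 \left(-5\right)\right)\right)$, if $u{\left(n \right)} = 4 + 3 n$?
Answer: $-600$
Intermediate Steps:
$60 \left(u{\left(-1 \right)} + \left(-1 + 2 \left(-5\right)\right)\right) = 60 \left(\left(4 + 3 \left(-1\right)\right) + \left(-1 + 2 \left(-5\right)\right)\right) = 60 \left(\left(4 - 3\right) - 11\right) = 60 \left(1 - 11\right) = 60 \left(-10\right) = -600$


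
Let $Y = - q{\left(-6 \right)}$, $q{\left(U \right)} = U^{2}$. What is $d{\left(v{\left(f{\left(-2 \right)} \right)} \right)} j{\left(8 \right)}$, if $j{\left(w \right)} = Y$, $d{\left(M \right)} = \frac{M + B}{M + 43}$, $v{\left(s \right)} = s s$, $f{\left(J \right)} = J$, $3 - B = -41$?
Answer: $- \frac{1728}{47} \approx -36.766$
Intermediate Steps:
$B = 44$ ($B = 3 - -41 = 3 + 41 = 44$)
$v{\left(s \right)} = s^{2}$
$d{\left(M \right)} = \frac{44 + M}{43 + M}$ ($d{\left(M \right)} = \frac{M + 44}{M + 43} = \frac{44 + M}{43 + M}$)
$Y = -36$ ($Y = - \left(-6\right)^{2} = \left(-1\right) 36 = -36$)
$j{\left(w \right)} = -36$
$d{\left(v{\left(f{\left(-2 \right)} \right)} \right)} j{\left(8 \right)} = \frac{44 + \left(-2\right)^{2}}{43 + \left(-2\right)^{2}} \left(-36\right) = \frac{44 + 4}{43 + 4} \left(-36\right) = \frac{1}{47} \cdot 48 \left(-36\right) = \frac{48}{47} \left(-36\right) = - \frac{1728}{47}$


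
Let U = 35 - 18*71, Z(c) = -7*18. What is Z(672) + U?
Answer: -1369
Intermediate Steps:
Z(c) = -126
U = -1243 (U = 35 - 1278 = -1243)
Z(672) + U = -126 - 1243 = -1369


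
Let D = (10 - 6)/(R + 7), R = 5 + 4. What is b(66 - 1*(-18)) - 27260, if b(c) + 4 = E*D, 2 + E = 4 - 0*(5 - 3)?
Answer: -54527/2 ≈ -27264.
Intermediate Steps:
R = 9
E = 2 (E = -2 + (4 - 0*(5 - 3)) = -2 + (4 - 0*2) = -2 + (4 - 1*0) = -2 + (4 + 0) = -2 + 4 = 2)
D = ¼ (D = (10 - 6)/(9 + 7) = 4/16 = 4*(1/16) = ¼ ≈ 0.25000)
b(c) = -7/2 (b(c) = -4 + 2*(¼) = -4 + ½ = -7/2)
b(66 - 1*(-18)) - 27260 = -7/2 - 27260 = -54527/2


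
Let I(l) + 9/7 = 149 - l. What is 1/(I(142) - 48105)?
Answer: -7/336695 ≈ -2.0790e-5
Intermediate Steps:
I(l) = 1034/7 - l (I(l) = -9/7 + (149 - l) = 1034/7 - l)
1/(I(142) - 48105) = 1/((1034/7 - 1*142) - 48105) = 1/((1034/7 - 142) - 48105) = 1/(40/7 - 48105) = 1/(-336695/7) = -7/336695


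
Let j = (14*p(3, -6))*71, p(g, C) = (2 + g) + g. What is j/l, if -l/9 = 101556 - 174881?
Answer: 1136/94275 ≈ 0.012050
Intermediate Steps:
p(g, C) = 2 + 2*g
j = 7952 (j = (14*(2 + 2*3))*71 = (14*(2 + 6))*71 = (14*8)*71 = 112*71 = 7952)
l = 659925 (l = -9*(101556 - 174881) = -9*(-73325) = 659925)
j/l = 7952/659925 = 7952*(1/659925) = 1136/94275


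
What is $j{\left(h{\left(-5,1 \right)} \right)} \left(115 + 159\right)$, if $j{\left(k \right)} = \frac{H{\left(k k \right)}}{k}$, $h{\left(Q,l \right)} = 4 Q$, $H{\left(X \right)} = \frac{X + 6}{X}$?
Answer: $- \frac{27811}{2000} \approx -13.906$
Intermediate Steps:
$H{\left(X \right)} = \frac{6 + X}{X}$
$j{\left(k \right)} = \frac{6 + k^{2}}{k^{3}}$ ($j{\left(k \right)} = \frac{\frac{1}{k k} \left(6 + k k\right)}{k} = \frac{\frac{1}{k^{2}} \left(6 + k^{2}\right)}{k} = \frac{6 + k^{2}}{k^{3}}$)
$j{\left(h{\left(-5,1 \right)} \right)} \left(115 + 159\right) = \frac{6 + \left(4 \left(-5\right)\right)^{2}}{-8000} \left(115 + 159\right) = \frac{6 + \left(-20\right)^{2}}{-8000} \cdot 274 = - \frac{6 + 400}{8000} \cdot 274 = \left(- \frac{1}{8000}\right) 406 \cdot 274 = \left(- \frac{203}{4000}\right) 274 = - \frac{27811}{2000}$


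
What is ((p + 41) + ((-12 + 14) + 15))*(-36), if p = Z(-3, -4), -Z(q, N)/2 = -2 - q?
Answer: -2016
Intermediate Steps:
Z(q, N) = 4 + 2*q (Z(q, N) = -2*(-2 - q) = 4 + 2*q)
p = -2 (p = 4 + 2*(-3) = 4 - 6 = -2)
((p + 41) + ((-12 + 14) + 15))*(-36) = ((-2 + 41) + ((-12 + 14) + 15))*(-36) = (39 + (2 + 15))*(-36) = (39 + 17)*(-36) = 56*(-36) = -2016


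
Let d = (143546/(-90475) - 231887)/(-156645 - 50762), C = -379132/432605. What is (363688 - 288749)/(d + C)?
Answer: 121669416523757508175/392327308408011 ≈ 3.1012e+5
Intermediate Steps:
C = -379132/432605 (C = -379132*1/432605 = -379132/432605 ≈ -0.87639)
d = 20980119871/18765148325 (d = (143546*(-1/90475) - 231887)/(-207407) = (-143546/90475 - 231887)*(-1/207407) = -20980119871/90475*(-1/207407) = 20980119871/18765148325 ≈ 1.1180)
(363688 - 288749)/(d + C) = (363688 - 288749)/(20980119871/18765148325 - 379132/432605) = 74939/(392327308408011/1623579398227325) = 74939*(1623579398227325/392327308408011) = 121669416523757508175/392327308408011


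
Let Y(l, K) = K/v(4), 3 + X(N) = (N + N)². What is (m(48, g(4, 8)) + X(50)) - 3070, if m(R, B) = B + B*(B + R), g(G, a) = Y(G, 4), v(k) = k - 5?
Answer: 6747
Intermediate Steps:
v(k) = -5 + k
X(N) = -3 + 4*N² (X(N) = -3 + (N + N)² = -3 + (2*N)² = -3 + 4*N²)
Y(l, K) = -K (Y(l, K) = K/(-5 + 4) = K/(-1) = K*(-1) = -K)
g(G, a) = -4 (g(G, a) = -1*4 = -4)
(m(48, g(4, 8)) + X(50)) - 3070 = (-4*(1 - 4 + 48) + (-3 + 4*50²)) - 3070 = (-4*45 + (-3 + 4*2500)) - 3070 = (-180 + (-3 + 10000)) - 3070 = (-180 + 9997) - 3070 = 9817 - 3070 = 6747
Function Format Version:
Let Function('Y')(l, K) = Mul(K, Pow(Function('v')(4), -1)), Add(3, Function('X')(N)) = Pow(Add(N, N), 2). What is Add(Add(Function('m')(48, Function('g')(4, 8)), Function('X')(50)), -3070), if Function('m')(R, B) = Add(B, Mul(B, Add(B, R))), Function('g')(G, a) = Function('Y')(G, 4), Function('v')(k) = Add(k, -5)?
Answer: 6747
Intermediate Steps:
Function('v')(k) = Add(-5, k)
Function('X')(N) = Add(-3, Mul(4, Pow(N, 2))) (Function('X')(N) = Add(-3, Pow(Add(N, N), 2)) = Add(-3, Pow(Mul(2, N), 2)) = Add(-3, Mul(4, Pow(N, 2))))
Function('Y')(l, K) = Mul(-1, K) (Function('Y')(l, K) = Mul(K, Pow(Add(-5, 4), -1)) = Mul(K, Pow(-1, -1)) = Mul(K, -1) = Mul(-1, K))
Function('g')(G, a) = -4 (Function('g')(G, a) = Mul(-1, 4) = -4)
Add(Add(Function('m')(48, Function('g')(4, 8)), Function('X')(50)), -3070) = Add(Add(Mul(-4, Add(1, -4, 48)), Add(-3, Mul(4, Pow(50, 2)))), -3070) = Add(Add(Mul(-4, 45), Add(-3, Mul(4, 2500))), -3070) = Add(Add(-180, Add(-3, 10000)), -3070) = Add(Add(-180, 9997), -3070) = Add(9817, -3070) = 6747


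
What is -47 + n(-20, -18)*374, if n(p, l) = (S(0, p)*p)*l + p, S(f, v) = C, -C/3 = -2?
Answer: 800313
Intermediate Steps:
C = 6 (C = -3*(-2) = 6)
S(f, v) = 6
n(p, l) = p + 6*l*p (n(p, l) = (6*p)*l + p = 6*l*p + p = p + 6*l*p)
-47 + n(-20, -18)*374 = -47 - 20*(1 + 6*(-18))*374 = -47 - 20*(1 - 108)*374 = -47 - 20*(-107)*374 = -47 + 2140*374 = -47 + 800360 = 800313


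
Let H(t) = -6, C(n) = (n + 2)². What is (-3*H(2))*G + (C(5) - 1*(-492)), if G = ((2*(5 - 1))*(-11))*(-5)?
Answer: 8461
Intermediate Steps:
C(n) = (2 + n)²
G = 440 (G = ((2*4)*(-11))*(-5) = (8*(-11))*(-5) = -88*(-5) = 440)
(-3*H(2))*G + (C(5) - 1*(-492)) = -3*(-6)*440 + ((2 + 5)² - 1*(-492)) = 18*440 + (7² + 492) = 7920 + (49 + 492) = 7920 + 541 = 8461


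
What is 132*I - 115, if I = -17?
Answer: -2359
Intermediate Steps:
132*I - 115 = 132*(-17) - 115 = -2244 - 115 = -2359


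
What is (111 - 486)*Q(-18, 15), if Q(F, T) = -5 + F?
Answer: 8625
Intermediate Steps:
(111 - 486)*Q(-18, 15) = (111 - 486)*(-5 - 18) = -375*(-23) = 8625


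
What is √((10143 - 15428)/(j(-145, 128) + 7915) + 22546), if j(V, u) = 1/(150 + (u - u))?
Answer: 2*√7944777469098574/1187251 ≈ 150.15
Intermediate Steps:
j(V, u) = 1/150 (j(V, u) = 1/(150 + 0) = 1/150)
√((10143 - 15428)/(j(-145, 128) + 7915) + 22546) = √((10143 - 15428)/(1/150 + 7915) + 22546) = √(-5285/1187251/150 + 22546) = √(-5285*150/1187251 + 22546) = √(-792750/1187251 + 22546) = √(26766968296/1187251) = 2*√7944777469098574/1187251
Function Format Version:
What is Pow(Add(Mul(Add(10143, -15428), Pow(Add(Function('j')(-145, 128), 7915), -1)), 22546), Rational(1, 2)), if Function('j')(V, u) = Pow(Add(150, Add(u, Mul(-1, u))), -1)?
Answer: Mul(Rational(2, 1187251), Pow(7944777469098574, Rational(1, 2))) ≈ 150.15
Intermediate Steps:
Function('j')(V, u) = Rational(1, 150) (Function('j')(V, u) = Pow(Add(150, 0), -1) = Pow(150, -1) = Rational(1, 150))
Pow(Add(Mul(Add(10143, -15428), Pow(Add(Function('j')(-145, 128), 7915), -1)), 22546), Rational(1, 2)) = Pow(Add(Mul(Add(10143, -15428), Pow(Add(Rational(1, 150), 7915), -1)), 22546), Rational(1, 2)) = Pow(Add(Mul(-5285, Pow(Rational(1187251, 150), -1)), 22546), Rational(1, 2)) = Pow(Add(Mul(-5285, Rational(150, 1187251)), 22546), Rational(1, 2)) = Pow(Add(Rational(-792750, 1187251), 22546), Rational(1, 2)) = Pow(Rational(26766968296, 1187251), Rational(1, 2)) = Mul(Rational(2, 1187251), Pow(7944777469098574, Rational(1, 2)))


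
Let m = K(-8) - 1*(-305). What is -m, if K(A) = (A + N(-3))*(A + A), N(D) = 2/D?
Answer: -1331/3 ≈ -443.67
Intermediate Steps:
K(A) = 2*A*(-⅔ + A) (K(A) = (A + 2/(-3))*(A + A) = (A + 2*(-⅓))*(2*A) = (A - ⅔)*(2*A) = (-⅔ + A)*(2*A) = 2*A*(-⅔ + A))
m = 1331/3 (m = (⅔)*(-8)*(-2 + 3*(-8)) - 1*(-305) = (⅔)*(-8)*(-2 - 24) + 305 = (⅔)*(-8)*(-26) + 305 = 416/3 + 305 = 1331/3 ≈ 443.67)
-m = -1*1331/3 = -1331/3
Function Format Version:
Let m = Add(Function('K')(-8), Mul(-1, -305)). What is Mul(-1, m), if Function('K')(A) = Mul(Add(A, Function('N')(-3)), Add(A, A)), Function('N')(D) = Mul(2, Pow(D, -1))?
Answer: Rational(-1331, 3) ≈ -443.67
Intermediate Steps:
Function('K')(A) = Mul(2, A, Add(Rational(-2, 3), A)) (Function('K')(A) = Mul(Add(A, Mul(2, Pow(-3, -1))), Add(A, A)) = Mul(Add(A, Mul(2, Rational(-1, 3))), Mul(2, A)) = Mul(Add(A, Rational(-2, 3)), Mul(2, A)) = Mul(Add(Rational(-2, 3), A), Mul(2, A)) = Mul(2, A, Add(Rational(-2, 3), A)))
m = Rational(1331, 3) (m = Add(Mul(Rational(2, 3), -8, Add(-2, Mul(3, -8))), Mul(-1, -305)) = Add(Mul(Rational(2, 3), -8, Add(-2, -24)), 305) = Add(Mul(Rational(2, 3), -8, -26), 305) = Add(Rational(416, 3), 305) = Rational(1331, 3) ≈ 443.67)
Mul(-1, m) = Mul(-1, Rational(1331, 3)) = Rational(-1331, 3)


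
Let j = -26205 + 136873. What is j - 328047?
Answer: -217379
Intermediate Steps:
j = 110668
j - 328047 = 110668 - 328047 = -217379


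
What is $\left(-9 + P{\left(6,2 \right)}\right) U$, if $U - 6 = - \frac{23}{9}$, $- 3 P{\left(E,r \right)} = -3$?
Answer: $- \frac{248}{9} \approx -27.556$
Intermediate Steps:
$P{\left(E,r \right)} = 1$ ($P{\left(E,r \right)} = \left(- \frac{1}{3}\right) \left(-3\right) = 1$)
$U = \frac{31}{9}$ ($U = 6 - \frac{23}{9} = \frac{31}{9} \approx 3.4444$)
$\left(-9 + P{\left(6,2 \right)}\right) U = \left(-9 + 1\right) \frac{31}{9} = \left(-8\right) \frac{31}{9} = - \frac{248}{9}$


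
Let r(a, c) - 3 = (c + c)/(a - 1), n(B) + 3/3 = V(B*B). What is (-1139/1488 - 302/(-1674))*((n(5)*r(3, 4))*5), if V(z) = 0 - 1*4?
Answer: 1371125/13392 ≈ 102.38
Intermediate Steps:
V(z) = -4 (V(z) = 0 - 4 = -4)
n(B) = -5 (n(B) = -1 - 4 = -5)
r(a, c) = 3 + 2*c/(-1 + a) (r(a, c) = 3 + (c + c)/(a - 1) = 3 + (2*c)/(-1 + a) = 3 + 2*c/(-1 + a))
(-1139/1488 - 302/(-1674))*((n(5)*r(3, 4))*5) = (-1139/1488 - 302/(-1674))*(-5*(-3 + 2*4 + 3*3)/(-1 + 3)*5) = (-1139*1/1488 - 302*(-1/1674))*(-5*(-3 + 8 + 9)/2*5) = (-1139/1488 + 151/837)*(-5*14/2*5) = -7835*(-5*7)*5/13392 = -(-274225)*5/13392 = -7835/13392*(-175) = 1371125/13392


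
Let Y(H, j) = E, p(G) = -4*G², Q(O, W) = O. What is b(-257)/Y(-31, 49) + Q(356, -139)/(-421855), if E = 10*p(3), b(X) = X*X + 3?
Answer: -1393224731/7593390 ≈ -183.48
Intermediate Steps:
b(X) = 3 + X² (b(X) = X² + 3 = 3 + X²)
E = -360 (E = 10*(-4*3²) = 10*(-4*9) = 10*(-36) = -360)
Y(H, j) = -360
b(-257)/Y(-31, 49) + Q(356, -139)/(-421855) = (3 + (-257)²)/(-360) + 356/(-421855) = (3 + 66049)*(-1/360) + 356*(-1/421855) = 66052*(-1/360) - 356/421855 = -16513/90 - 356/421855 = -1393224731/7593390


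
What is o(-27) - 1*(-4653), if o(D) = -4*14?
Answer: 4597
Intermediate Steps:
o(D) = -56
o(-27) - 1*(-4653) = -56 - 1*(-4653) = -56 + 4653 = 4597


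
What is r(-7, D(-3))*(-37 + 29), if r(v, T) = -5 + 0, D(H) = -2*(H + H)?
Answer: 40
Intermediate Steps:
D(H) = -4*H
r(v, T) = -5
r(-7, D(-3))*(-37 + 29) = -5*(-37 + 29) = -5*(-8) = 40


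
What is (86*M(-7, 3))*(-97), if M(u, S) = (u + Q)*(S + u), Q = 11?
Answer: 133472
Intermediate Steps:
M(u, S) = (11 + u)*(S + u) (M(u, S) = (u + 11)*(S + u) = (11 + u)*(S + u))
(86*M(-7, 3))*(-97) = (86*((-7)² + 11*3 + 11*(-7) + 3*(-7)))*(-97) = (86*(49 + 33 - 77 - 21))*(-97) = (86*(-16))*(-97) = -1376*(-97) = 133472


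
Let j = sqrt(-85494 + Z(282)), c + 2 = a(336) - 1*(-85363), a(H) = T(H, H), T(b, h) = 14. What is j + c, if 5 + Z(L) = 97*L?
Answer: 85375 + I*sqrt(58145) ≈ 85375.0 + 241.13*I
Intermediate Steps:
a(H) = 14
Z(L) = -5 + 97*L
c = 85375 (c = -2 + (14 - 1*(-85363)) = -2 + (14 + 85363) = -2 + 85377 = 85375)
j = I*sqrt(58145) (j = sqrt(-85494 + (-5 + 97*282)) = sqrt(-85494 + (-5 + 27354)) = sqrt(-85494 + 27349) = sqrt(-58145) = I*sqrt(58145) ≈ 241.13*I)
j + c = I*sqrt(58145) + 85375 = 85375 + I*sqrt(58145)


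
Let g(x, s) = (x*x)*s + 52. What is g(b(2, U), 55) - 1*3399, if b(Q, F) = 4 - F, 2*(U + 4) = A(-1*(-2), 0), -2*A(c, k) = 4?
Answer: 1108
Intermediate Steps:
A(c, k) = -2 (A(c, k) = -½*4 = -2)
U = -5 (U = -4 + (½)*(-2) = -4 - 1 = -5)
g(x, s) = 52 + s*x² (g(x, s) = x²*s + 52 = s*x² + 52 = 52 + s*x²)
g(b(2, U), 55) - 1*3399 = (52 + 55*(4 - 1*(-5))²) - 1*3399 = (52 + 55*(4 + 5)²) - 3399 = (52 + 55*9²) - 3399 = (52 + 55*81) - 3399 = (52 + 4455) - 3399 = 4507 - 3399 = 1108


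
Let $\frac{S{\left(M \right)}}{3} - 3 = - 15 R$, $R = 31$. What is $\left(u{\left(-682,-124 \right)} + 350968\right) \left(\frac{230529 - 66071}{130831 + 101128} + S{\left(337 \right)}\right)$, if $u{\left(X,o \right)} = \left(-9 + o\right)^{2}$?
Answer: $- \frac{16922973966916}{33137} \approx -5.107 \cdot 10^{8}$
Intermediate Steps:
$S{\left(M \right)} = -1386$ ($S{\left(M \right)} = 9 + 3 \left(\left(-15\right) 31\right) = 9 + 3 \left(-465\right) = 9 - 1395 = -1386$)
$\left(u{\left(-682,-124 \right)} + 350968\right) \left(\frac{230529 - 66071}{130831 + 101128} + S{\left(337 \right)}\right) = \left(\left(-9 - 124\right)^{2} + 350968\right) \left(\frac{230529 - 66071}{130831 + 101128} - 1386\right) = \left(\left(-133\right)^{2} + 350968\right) \left(\frac{164458}{231959} - 1386\right) = \left(17689 + 350968\right) \left(164458 \cdot \frac{1}{231959} - 1386\right) = 368657 \left(\frac{23494}{33137} - 1386\right) = 368657 \left(- \frac{45904388}{33137}\right) = - \frac{16922973966916}{33137}$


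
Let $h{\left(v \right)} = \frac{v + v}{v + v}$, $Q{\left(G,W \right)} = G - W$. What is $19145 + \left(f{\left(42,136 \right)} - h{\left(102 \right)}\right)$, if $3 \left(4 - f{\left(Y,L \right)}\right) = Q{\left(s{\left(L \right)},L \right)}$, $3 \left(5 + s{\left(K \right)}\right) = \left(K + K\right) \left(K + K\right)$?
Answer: $\frac{98771}{9} \approx 10975.0$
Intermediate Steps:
$s{\left(K \right)} = -5 + \frac{4 K^{2}}{3}$ ($s{\left(K \right)} = -5 + \frac{\left(K + K\right) \left(K + K\right)}{3} = -5 + \frac{2 K 2 K}{3} = -5 + \frac{4 K^{2}}{3}$)
$h{\left(v \right)} = 1$ ($h{\left(v \right)} = \frac{2 v}{2 v} = 2 v \frac{1}{2 v} = 1$)
$f{\left(Y,L \right)} = \frac{17}{3} - \frac{4 L^{2}}{9} + \frac{L}{3}$ ($f{\left(Y,L \right)} = 4 - \frac{\left(-5 + \frac{4 L^{2}}{3}\right) - L}{3} = 4 - \frac{-5 - L + \frac{4 L^{2}}{3}}{3} = 4 + \left(\frac{5}{3} - \frac{4 L^{2}}{9} + \frac{L}{3}\right) = \frac{17}{3} - \frac{4 L^{2}}{9} + \frac{L}{3}$)
$19145 + \left(f{\left(42,136 \right)} - h{\left(102 \right)}\right) = 19145 + \left(\left(\frac{17}{3} - \frac{4 \cdot 136^{2}}{9} + \frac{1}{3} \cdot 136\right) - 1\right) = 19145 + \left(\left(\frac{17}{3} - \frac{73984}{9} + \frac{136}{3}\right) - 1\right) = 19145 - \frac{73534}{9} = \frac{98771}{9}$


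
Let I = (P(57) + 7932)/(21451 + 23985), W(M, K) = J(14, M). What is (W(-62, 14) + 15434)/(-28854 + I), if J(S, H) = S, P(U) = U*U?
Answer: -701895328/1310999163 ≈ -0.53539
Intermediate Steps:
P(U) = U²
W(M, K) = 14
I = 11181/45436 (I = (57² + 7932)/(21451 + 23985) = (3249 + 7932)/45436 = 11181*(1/45436) = 11181/45436 ≈ 0.24608)
(W(-62, 14) + 15434)/(-28854 + I) = (14 + 15434)/(-28854 + 11181/45436) = 15448/(-1310999163/45436) = 15448*(-45436/1310999163) = -701895328/1310999163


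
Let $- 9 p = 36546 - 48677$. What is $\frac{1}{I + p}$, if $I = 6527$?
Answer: $\frac{9}{70874} \approx 0.00012699$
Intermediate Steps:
$p = \frac{12131}{9}$ ($p = - \frac{36546 - 48677}{9} = \left(- \frac{1}{9}\right) \left(-12131\right) = \frac{12131}{9} \approx 1347.9$)
$\frac{1}{I + p} = \frac{1}{6527 + \frac{12131}{9}} = \frac{1}{\frac{70874}{9}} = \frac{9}{70874}$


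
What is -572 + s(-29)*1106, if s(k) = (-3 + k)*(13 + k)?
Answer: 565700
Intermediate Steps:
-572 + s(-29)*1106 = -572 + (-39 + (-29)**2 + 10*(-29))*1106 = -572 + (-39 + 841 - 290)*1106 = -572 + 512*1106 = -572 + 566272 = 565700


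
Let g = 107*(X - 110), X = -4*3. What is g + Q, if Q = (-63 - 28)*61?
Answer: -18605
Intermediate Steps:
X = -12
g = -13054 (g = 107*(-12 - 110) = 107*(-122) = -13054)
Q = -5551 (Q = -91*61 = -5551)
g + Q = -13054 - 5551 = -18605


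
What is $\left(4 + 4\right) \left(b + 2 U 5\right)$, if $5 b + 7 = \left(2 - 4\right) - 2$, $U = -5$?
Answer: $- \frac{2088}{5} \approx -417.6$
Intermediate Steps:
$b = - \frac{11}{5}$ ($b = - \frac{7}{5} + \frac{\left(2 - 4\right) - 2}{5} = - \frac{7}{5} + \frac{-2 - 2}{5} = - \frac{7}{5} + \frac{1}{5} \left(-4\right) = - \frac{7}{5} - \frac{4}{5} = - \frac{11}{5} \approx -2.2$)
$\left(4 + 4\right) \left(b + 2 U 5\right) = \left(4 + 4\right) \left(- \frac{11}{5} + 2 \left(-5\right) 5\right) = 8 \left(- \frac{11}{5} - 50\right) = 8 \left(- \frac{261}{5}\right) = - \frac{2088}{5}$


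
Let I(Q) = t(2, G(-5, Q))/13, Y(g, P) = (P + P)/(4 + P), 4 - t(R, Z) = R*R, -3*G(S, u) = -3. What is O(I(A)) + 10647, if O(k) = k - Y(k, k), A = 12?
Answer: 10647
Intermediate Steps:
G(S, u) = 1 (G(S, u) = -⅓*(-3) = 1)
t(R, Z) = 4 - R² (t(R, Z) = 4 - R*R = 4 - R²)
Y(g, P) = 2*P/(4 + P) (Y(g, P) = (2*P)/(4 + P) = 2*P/(4 + P))
I(Q) = 0 (I(Q) = (4 - 1*2²)/13 = (4 - 1*4)*(1/13) = (4 - 4)*(1/13) = 0*(1/13) = 0)
O(k) = k - 2*k/(4 + k)
O(I(A)) + 10647 = 0*(2 + 0)/(4 + 0) + 10647 = 0*2/4 + 10647 = 0*(¼)*2 + 10647 = 0 + 10647 = 10647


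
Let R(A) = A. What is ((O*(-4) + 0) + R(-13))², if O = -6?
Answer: 121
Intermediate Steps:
((O*(-4) + 0) + R(-13))² = ((-6*(-4) + 0) - 13)² = ((24 + 0) - 13)² = (24 - 13)² = 11² = 121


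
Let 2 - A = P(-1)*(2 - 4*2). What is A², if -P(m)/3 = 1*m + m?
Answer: 1444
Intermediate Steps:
P(m) = -6*m (P(m) = -3*(1*m + m) = -3*(m + m) = -6*m)
A = 38 (A = 2 - (-6*(-1))*(2 - 4*2) = 2 - 6*(2 - 8) = 2 - 6*(-6) = 2 - 1*(-36) = 2 + 36 = 38)
A² = 38² = 1444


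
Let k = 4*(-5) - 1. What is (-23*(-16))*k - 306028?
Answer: -313756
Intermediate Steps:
k = -21 (k = -20 - 1 = -21)
(-23*(-16))*k - 306028 = -23*(-16)*(-21) - 306028 = 368*(-21) - 306028 = -7728 - 306028 = -313756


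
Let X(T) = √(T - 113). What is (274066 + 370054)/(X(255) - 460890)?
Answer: -148434233400/106209795979 - 322060*√142/106209795979 ≈ -1.3976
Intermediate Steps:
X(T) = √(-113 + T)
(274066 + 370054)/(X(255) - 460890) = (274066 + 370054)/(√(-113 + 255) - 460890) = 644120/(√142 - 460890) = 644120/(-460890 + √142)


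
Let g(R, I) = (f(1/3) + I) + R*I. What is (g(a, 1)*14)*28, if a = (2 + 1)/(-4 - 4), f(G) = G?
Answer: 1127/3 ≈ 375.67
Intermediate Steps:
a = -3/8 (a = 3/(-8) = 3*(-⅛) = -3/8 ≈ -0.37500)
g(R, I) = ⅓ + I + I*R (g(R, I) = (1/3 + I) + R*I = (⅓ + I) + I*R = ⅓ + I + I*R)
(g(a, 1)*14)*28 = ((⅓ + 1 + 1*(-3/8))*14)*28 = ((⅓ + 1 - 3/8)*14)*28 = ((23/24)*14)*28 = (161/12)*28 = 1127/3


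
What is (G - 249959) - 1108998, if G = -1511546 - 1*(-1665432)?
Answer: -1205071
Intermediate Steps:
G = 153886 (G = -1511546 + 1665432 = 153886)
(G - 249959) - 1108998 = (153886 - 249959) - 1108998 = -96073 - 1108998 = -1205071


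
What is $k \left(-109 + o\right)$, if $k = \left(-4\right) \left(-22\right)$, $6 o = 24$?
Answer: $-9240$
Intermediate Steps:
$o = 4$ ($o = \frac{1}{6} \cdot 24 = 4$)
$k = 88$
$k \left(-109 + o\right) = 88 \left(-109 + 4\right) = 88 \left(-105\right) = -9240$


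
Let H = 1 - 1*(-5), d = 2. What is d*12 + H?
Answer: 30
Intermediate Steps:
H = 6 (H = 1 + 5 = 6)
d*12 + H = 2*12 + 6 = 24 + 6 = 30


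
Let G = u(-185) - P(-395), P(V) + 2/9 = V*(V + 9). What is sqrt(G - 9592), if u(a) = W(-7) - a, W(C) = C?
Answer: I*sqrt(1456954)/3 ≈ 402.35*I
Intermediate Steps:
P(V) = -2/9 + V*(9 + V) (P(V) = -2/9 + V*(V + 9) = -2/9 + V*(9 + V))
u(a) = -7 - a
G = -1370626/9 (G = (-7 - 1*(-185)) - (-2/9 + (-395)**2 + 9*(-395)) = (-7 + 185) - (-2/9 + 156025 - 3555) = 178 - 1*1372228/9 = 178 - 1372228/9 = -1370626/9 ≈ -1.5229e+5)
sqrt(G - 9592) = sqrt(-1370626/9 - 9592) = sqrt(-1456954/9) = I*sqrt(1456954)/3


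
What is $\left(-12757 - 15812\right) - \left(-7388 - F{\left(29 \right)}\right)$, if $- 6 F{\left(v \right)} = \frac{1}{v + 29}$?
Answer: $- \frac{7370989}{348} \approx -21181.0$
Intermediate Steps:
$F{\left(v \right)} = - \frac{1}{6 \left(29 + v\right)}$ ($F{\left(v \right)} = - \frac{1}{6 \left(v + 29\right)} = - \frac{1}{6 \left(29 + v\right)}$)
$\left(-12757 - 15812\right) - \left(-7388 - F{\left(29 \right)}\right) = \left(-12757 - 15812\right) - \left(-7388 - - \frac{1}{174 + 6 \cdot 29}\right) = \left(-12757 - 15812\right) - \left(-7388 - - \frac{1}{174 + 174}\right) = -28569 - \left(-7388 - - \frac{1}{348}\right) = -28569 - \left(-7388 + \frac{1}{348}\right) = -28569 - - \frac{2571023}{348} = -28569 + \frac{2571023}{348} = - \frac{7370989}{348}$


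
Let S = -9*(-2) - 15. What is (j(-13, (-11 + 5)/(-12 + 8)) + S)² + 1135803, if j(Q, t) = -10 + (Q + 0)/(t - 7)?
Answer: 137434764/121 ≈ 1.1358e+6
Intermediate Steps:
S = 3 (S = 18 - 15 = 3)
j(Q, t) = -10 + Q/(-7 + t)
(j(-13, (-11 + 5)/(-12 + 8)) + S)² + 1135803 = ((70 - 13 - 10*(-11 + 5)/(-12 + 8))/(-7 + (-11 + 5)/(-12 + 8)) + 3)² + 1135803 = ((70 - 13 - (-60)/(-4))/(-7 - 6/(-4)) + 3)² + 1135803 = ((70 - 13 - (-60)*(-1)/4)/(-7 - 6*(-¼)) + 3)² + 1135803 = ((70 - 13 - 10*3/2)/(-7 + 3/2) + 3)² + 1135803 = ((70 - 13 - 15)/(-11/2) + 3)² + 1135803 = (-2/11*42 + 3)² + 1135803 = (-84/11 + 3)² + 1135803 = (-51/11)² + 1135803 = 2601/121 + 1135803 = 137434764/121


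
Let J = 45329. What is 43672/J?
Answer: 43672/45329 ≈ 0.96344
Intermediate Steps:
43672/J = 43672/45329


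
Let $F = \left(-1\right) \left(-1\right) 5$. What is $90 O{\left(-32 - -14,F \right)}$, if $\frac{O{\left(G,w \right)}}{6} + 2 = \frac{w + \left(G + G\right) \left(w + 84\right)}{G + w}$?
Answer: $\frac{1713420}{13} \approx 1.318 \cdot 10^{5}$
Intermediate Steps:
$F = 5$ ($F = 1 \cdot 5 = 5$)
$O{\left(G,w \right)} = -12 + \frac{6 \left(w + 2 G \left(84 + w\right)\right)}{G + w}$ ($O{\left(G,w \right)} = -12 + 6 \frac{w + \left(G + G\right) \left(w + 84\right)}{G + w} = -12 + 6 \frac{w + 2 G \left(84 + w\right)}{G + w} = -12 + \frac{6 \left(w + 2 G \left(84 + w\right)\right)}{G + w}$)
$90 O{\left(-32 - -14,F \right)} = 90 \frac{6 \left(\left(-1\right) 5 + 166 \left(-32 - -14\right) + 2 \left(-32 - -14\right) 5\right)}{\left(-32 - -14\right) + 5} = 90 \frac{6 \left(-5 + 166 \left(-32 + 14\right) + 2 \left(-32 + 14\right) 5\right)}{\left(-32 + 14\right) + 5} = 90 \frac{6 \left(-5 + 166 \left(-18\right) + 2 \left(-18\right) 5\right)}{-18 + 5} = 90 \frac{6 \left(-5 - 2988 - 180\right)}{-13} = 90 \cdot 6 \left(- \frac{1}{13}\right) \left(-3173\right) = 90 \cdot \frac{19038}{13} = \frac{1713420}{13}$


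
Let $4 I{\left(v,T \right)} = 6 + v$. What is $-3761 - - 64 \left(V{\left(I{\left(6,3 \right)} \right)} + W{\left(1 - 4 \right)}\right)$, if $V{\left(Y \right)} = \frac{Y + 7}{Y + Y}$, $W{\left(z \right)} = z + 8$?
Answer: $- \frac{10003}{3} \approx -3334.3$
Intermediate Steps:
$I{\left(v,T \right)} = \frac{3}{2} + \frac{v}{4}$ ($I{\left(v,T \right)} = \frac{6 + v}{4} = \frac{3}{2} + \frac{v}{4}$)
$W{\left(z \right)} = 8 + z$
$V{\left(Y \right)} = \frac{7 + Y}{2 Y}$
$-3761 - - 64 \left(V{\left(I{\left(6,3 \right)} \right)} + W{\left(1 - 4 \right)}\right) = -3761 - - 64 \left(\frac{7 + \left(\frac{3}{2} + \frac{1}{4} \cdot 6\right)}{2 \left(\frac{3}{2} + \frac{1}{4} \cdot 6\right)} + \left(8 + \left(1 - 4\right)\right)\right) = -3761 - - 64 \left(\frac{7 + \left(\frac{3}{2} + \frac{3}{2}\right)}{2 \left(\frac{3}{2} + \frac{3}{2}\right)} + \left(8 + \left(1 - 4\right)\right)\right) = -3761 - - 64 \left(\frac{7 + 3}{2 \cdot 3} + \left(8 - 3\right)\right) = -3761 - - 64 \left(\frac{1}{2} \cdot \frac{1}{3} \cdot 10 + 5\right) = -3761 - - 64 \left(\frac{5}{3} + 5\right) = -3761 - \left(-64\right) \frac{20}{3} = -3761 - - \frac{1280}{3} = -3761 + \frac{1280}{3} = - \frac{10003}{3}$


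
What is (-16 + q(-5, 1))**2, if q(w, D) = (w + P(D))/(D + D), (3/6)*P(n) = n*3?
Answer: 961/4 ≈ 240.25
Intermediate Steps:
P(n) = 6*n (P(n) = 2*(n*3) = 2*(3*n) = 6*n)
q(w, D) = (w + 6*D)/(2*D) (q(w, D) = (w + 6*D)/(D + D) = (w + 6*D)/((2*D)) = (w + 6*D)*(1/(2*D)) = (w + 6*D)/(2*D))
(-16 + q(-5, 1))**2 = (-16 + (3 + (1/2)*(-5)/1))**2 = (-16 + (3 + (1/2)*(-5)*1))**2 = (-16 + (3 - 5/2))**2 = (-16 + 1/2)**2 = (-31/2)**2 = 961/4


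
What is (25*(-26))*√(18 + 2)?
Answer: -1300*√5 ≈ -2906.9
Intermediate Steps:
(25*(-26))*√(18 + 2) = -1300*√5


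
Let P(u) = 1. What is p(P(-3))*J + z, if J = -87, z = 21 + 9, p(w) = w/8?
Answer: 153/8 ≈ 19.125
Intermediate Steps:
p(w) = w/8 (p(w) = w*(⅛) = w/8)
z = 30
p(P(-3))*J + z = ((⅛)*1)*(-87) + 30 = (⅛)*(-87) + 30 = -87/8 + 30 = 153/8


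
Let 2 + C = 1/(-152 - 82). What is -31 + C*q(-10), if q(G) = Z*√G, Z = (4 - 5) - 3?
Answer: -31 + 938*I*√10/117 ≈ -31.0 + 25.352*I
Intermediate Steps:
C = -469/234 (C = -2 + 1/(-152 - 82) = -2 + 1/(-234) = -2 - 1/234 = -469/234 ≈ -2.0043)
Z = -4 (Z = -1 - 3 = -4)
q(G) = -4*√G
-31 + C*q(-10) = -31 - (-938)*√(-10)/117 = -31 - (-938)*I*√10/117 = -31 + 938*I*√10/117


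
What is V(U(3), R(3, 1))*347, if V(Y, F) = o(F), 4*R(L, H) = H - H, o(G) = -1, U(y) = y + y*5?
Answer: -347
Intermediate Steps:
U(y) = 6*y (U(y) = y + 5*y = 6*y)
R(L, H) = 0 (R(L, H) = (H - H)/4 = (¼)*0 = 0)
V(Y, F) = -1
V(U(3), R(3, 1))*347 = -1*347 = -347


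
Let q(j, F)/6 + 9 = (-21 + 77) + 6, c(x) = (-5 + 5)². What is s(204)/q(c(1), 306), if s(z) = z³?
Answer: 1414944/53 ≈ 26697.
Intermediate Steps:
c(x) = 0 (c(x) = 0² = 0)
q(j, F) = 318 (q(j, F) = -54 + 6*((-21 + 77) + 6) = -54 + 6*(56 + 6) = -54 + 6*62 = -54 + 372 = 318)
s(204)/q(c(1), 306) = 204³/318 = 8489664*(1/318) = 1414944/53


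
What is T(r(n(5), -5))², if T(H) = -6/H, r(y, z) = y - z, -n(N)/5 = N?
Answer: 9/100 ≈ 0.090000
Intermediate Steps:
n(N) = -5*N
T(r(n(5), -5))² = (-6/(-5*5 - 1*(-5)))² = (-6/(-25 + 5))² = (-6/(-20))² = (-6*(-1/20))² = (3/10)² = 9/100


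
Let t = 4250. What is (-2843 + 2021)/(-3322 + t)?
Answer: -411/464 ≈ -0.88578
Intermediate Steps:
(-2843 + 2021)/(-3322 + t) = (-2843 + 2021)/(-3322 + 4250) = -822/928 = -822*1/928 = -411/464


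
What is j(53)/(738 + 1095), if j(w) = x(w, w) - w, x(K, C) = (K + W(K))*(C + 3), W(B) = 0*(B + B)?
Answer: 2915/1833 ≈ 1.5903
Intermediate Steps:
W(B) = 0 (W(B) = 0*(2*B) = 0)
x(K, C) = K*(3 + C) (x(K, C) = (K + 0)*(C + 3) = K*(3 + C))
j(w) = -w + w*(3 + w) (j(w) = w*(3 + w) - w = -w + w*(3 + w))
j(53)/(738 + 1095) = (53*(2 + 53))/(738 + 1095) = (53*55)/1833 = (1/1833)*2915 = 2915/1833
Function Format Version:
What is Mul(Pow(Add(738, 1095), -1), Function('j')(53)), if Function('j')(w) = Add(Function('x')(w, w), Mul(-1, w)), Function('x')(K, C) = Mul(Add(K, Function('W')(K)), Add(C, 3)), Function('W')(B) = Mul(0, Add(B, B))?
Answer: Rational(2915, 1833) ≈ 1.5903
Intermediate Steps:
Function('W')(B) = 0 (Function('W')(B) = Mul(0, Mul(2, B)) = 0)
Function('x')(K, C) = Mul(K, Add(3, C)) (Function('x')(K, C) = Mul(Add(K, 0), Add(C, 3)) = Mul(K, Add(3, C)))
Function('j')(w) = Add(Mul(-1, w), Mul(w, Add(3, w))) (Function('j')(w) = Add(Mul(w, Add(3, w)), Mul(-1, w)) = Add(Mul(-1, w), Mul(w, Add(3, w))))
Mul(Pow(Add(738, 1095), -1), Function('j')(53)) = Mul(Pow(Add(738, 1095), -1), Mul(53, Add(2, 53))) = Mul(Pow(1833, -1), Mul(53, 55)) = Mul(Rational(1, 1833), 2915) = Rational(2915, 1833)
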